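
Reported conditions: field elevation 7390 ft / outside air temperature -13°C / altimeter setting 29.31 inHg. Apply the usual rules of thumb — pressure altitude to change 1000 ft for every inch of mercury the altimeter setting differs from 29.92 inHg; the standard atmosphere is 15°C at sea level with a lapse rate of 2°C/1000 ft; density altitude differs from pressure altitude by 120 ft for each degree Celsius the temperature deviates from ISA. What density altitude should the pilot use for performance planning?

Pressure altitude = 7390 + (29.92 − 29.31) × 1000 = 7390 + (+610) = 8000 ft.
ISA temperature at 8000 ft = 15 − 2 × (8000/1000) = -1°C.
ISA deviation = -13 − (-1) = -12°C.
Density altitude = 8000 + 120 × (-12) = 6560 ft.

6560 ft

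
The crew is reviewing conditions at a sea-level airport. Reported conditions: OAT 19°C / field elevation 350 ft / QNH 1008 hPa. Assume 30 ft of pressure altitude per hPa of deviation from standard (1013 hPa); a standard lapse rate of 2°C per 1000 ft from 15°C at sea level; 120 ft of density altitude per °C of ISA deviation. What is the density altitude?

Pressure altitude = 350 + (1013 − 1008) × 30 = 350 + (+150) = 500 ft.
ISA temperature at 500 ft = 15 − 2 × (500/1000) = 14°C.
ISA deviation = 19 − 14 = +5°C.
Density altitude = 500 + 120 × (5) = 1100 ft.

1100 ft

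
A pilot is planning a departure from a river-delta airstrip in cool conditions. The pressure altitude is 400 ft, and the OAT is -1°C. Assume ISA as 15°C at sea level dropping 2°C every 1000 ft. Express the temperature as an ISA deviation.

ISA temperature at 400 ft = 15 − 2 × (400/1000) = 14.2°C.
Deviation = OAT − ISA = -1 − 14.2 = -15.2°C.

ISA-15.2°C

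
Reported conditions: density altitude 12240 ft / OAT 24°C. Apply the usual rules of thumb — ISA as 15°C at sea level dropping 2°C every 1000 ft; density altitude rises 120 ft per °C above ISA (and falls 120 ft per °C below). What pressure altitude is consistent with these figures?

9000 ft

DA = PA + 120 × (OAT − (15 − 2·PA/1000)) = PA + 120·OAT − 1800 + 0.24·PA = 1.24·PA + 120·OAT − 1800.
So 1.24·PA = 12240 − 120 × 24 + 1800 = 11160.
PA = 11160 / 1.24 = 9000 ft.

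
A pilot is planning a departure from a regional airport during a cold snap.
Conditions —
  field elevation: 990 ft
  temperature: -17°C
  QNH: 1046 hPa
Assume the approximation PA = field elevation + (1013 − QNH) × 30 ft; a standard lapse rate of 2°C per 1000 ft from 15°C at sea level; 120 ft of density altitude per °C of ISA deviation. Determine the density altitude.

Pressure altitude = 990 + (1013 − 1046) × 30 = 990 + (-990) = 0 ft.
ISA temperature at 0 ft = 15 − 2 × (0/1000) = 15°C.
ISA deviation = -17 − 15 = -32°C.
Density altitude = 0 + 120 × (-32) = -3840 ft.

-3840 ft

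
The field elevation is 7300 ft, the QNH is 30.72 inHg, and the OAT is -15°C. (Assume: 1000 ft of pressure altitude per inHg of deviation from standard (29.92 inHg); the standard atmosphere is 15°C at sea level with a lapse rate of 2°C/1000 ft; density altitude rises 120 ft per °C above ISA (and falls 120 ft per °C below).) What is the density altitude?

4460 ft

Pressure altitude = 7300 + (29.92 − 30.72) × 1000 = 7300 + (-800) = 6500 ft.
ISA temperature at 6500 ft = 15 − 2 × (6500/1000) = 2°C.
ISA deviation = -15 − 2 = -17°C.
Density altitude = 6500 + 120 × (-17) = 4460 ft.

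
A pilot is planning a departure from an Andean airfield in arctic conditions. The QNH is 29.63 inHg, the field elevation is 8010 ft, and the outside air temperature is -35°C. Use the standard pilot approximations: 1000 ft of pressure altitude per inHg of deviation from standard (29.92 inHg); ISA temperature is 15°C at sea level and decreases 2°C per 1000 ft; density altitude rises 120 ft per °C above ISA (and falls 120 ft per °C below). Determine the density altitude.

Pressure altitude = 8010 + (29.92 − 29.63) × 1000 = 8010 + (+290) = 8300 ft.
ISA temperature at 8300 ft = 15 − 2 × (8300/1000) = -1.6°C.
ISA deviation = -35 − (-1.6) = -33.4°C.
Density altitude = 8300 + 120 × (-33.4) = 4292 ft.

4292 ft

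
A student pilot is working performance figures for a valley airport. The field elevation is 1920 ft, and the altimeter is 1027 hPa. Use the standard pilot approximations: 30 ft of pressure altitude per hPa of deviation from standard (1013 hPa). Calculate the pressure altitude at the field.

1500 ft

Pressure correction = (1013 − 1027) × 30 = -420 ft.
Pressure altitude = 1920 + (-420) = 1500 ft.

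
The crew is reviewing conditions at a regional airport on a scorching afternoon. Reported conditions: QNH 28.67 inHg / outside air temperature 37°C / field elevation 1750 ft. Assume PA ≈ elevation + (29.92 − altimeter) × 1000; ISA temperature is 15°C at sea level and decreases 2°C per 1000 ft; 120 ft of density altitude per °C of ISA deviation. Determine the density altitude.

Pressure altitude = 1750 + (29.92 − 28.67) × 1000 = 1750 + (+1250) = 3000 ft.
ISA temperature at 3000 ft = 15 − 2 × (3000/1000) = 9°C.
ISA deviation = 37 − 9 = +28°C.
Density altitude = 3000 + 120 × (28) = 6360 ft.

6360 ft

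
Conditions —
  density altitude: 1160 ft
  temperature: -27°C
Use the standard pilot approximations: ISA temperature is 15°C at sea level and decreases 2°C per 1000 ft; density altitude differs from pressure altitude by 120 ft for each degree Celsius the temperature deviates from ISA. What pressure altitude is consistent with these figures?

5000 ft

DA = PA + 120 × (OAT − (15 − 2·PA/1000)) = PA + 120·OAT − 1800 + 0.24·PA = 1.24·PA + 120·OAT − 1800.
So 1.24·PA = 1160 − 120 × (-27) + 1800 = 6200.
PA = 6200 / 1.24 = 5000 ft.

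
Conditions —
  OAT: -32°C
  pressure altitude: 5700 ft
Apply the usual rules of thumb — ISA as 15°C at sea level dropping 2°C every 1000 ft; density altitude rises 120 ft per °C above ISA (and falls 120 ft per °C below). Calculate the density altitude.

1428 ft

ISA temperature at 5700 ft = 15 − 2 × (5700/1000) = 3.6°C.
ISA deviation = -32 − 3.6 = -35.6°C.
Density altitude = 5700 + 120 × (-35.6) = 5700 + (-4272) = 1428 ft.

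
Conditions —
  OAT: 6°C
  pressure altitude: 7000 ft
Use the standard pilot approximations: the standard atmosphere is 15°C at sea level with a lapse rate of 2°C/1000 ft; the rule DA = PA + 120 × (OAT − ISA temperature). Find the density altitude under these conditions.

ISA temperature at 7000 ft = 15 − 2 × (7000/1000) = 1°C.
ISA deviation = 6 − 1 = +5°C.
Density altitude = 7000 + 120 × (5) = 7000 + (+600) = 7600 ft.

7600 ft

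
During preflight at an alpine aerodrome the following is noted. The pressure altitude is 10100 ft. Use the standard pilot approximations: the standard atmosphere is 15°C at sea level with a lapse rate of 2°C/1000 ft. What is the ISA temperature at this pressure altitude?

-5.2°C

ISA temperature = 15 − 2 × (10100/1000) = 15 − 20.2 = -5.2°C.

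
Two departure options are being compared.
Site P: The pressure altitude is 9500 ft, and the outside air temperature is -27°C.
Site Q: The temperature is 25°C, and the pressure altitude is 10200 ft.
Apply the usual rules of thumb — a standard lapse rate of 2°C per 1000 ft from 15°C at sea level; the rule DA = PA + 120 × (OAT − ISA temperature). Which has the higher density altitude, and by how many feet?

Site P: ISA temp = -4°C, deviation -23°C, DA = 9500 + 120 × (-23) = 6740 ft.
Site Q: ISA temp = -5.4°C, deviation +30.4°C, DA = 10200 + 120 × 30.4 = 13848 ft.
Site Q is higher by 13848 − 6740 = 7108 ft.

Site Q by 7108 ft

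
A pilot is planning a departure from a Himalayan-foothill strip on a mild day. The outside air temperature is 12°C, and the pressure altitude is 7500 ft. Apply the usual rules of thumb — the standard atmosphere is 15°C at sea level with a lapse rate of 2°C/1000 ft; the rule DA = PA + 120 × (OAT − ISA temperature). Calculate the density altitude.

ISA temperature at 7500 ft = 15 − 2 × (7500/1000) = 0°C.
ISA deviation = 12 − 0 = +12°C.
Density altitude = 7500 + 120 × (12) = 7500 + (+1440) = 8940 ft.

8940 ft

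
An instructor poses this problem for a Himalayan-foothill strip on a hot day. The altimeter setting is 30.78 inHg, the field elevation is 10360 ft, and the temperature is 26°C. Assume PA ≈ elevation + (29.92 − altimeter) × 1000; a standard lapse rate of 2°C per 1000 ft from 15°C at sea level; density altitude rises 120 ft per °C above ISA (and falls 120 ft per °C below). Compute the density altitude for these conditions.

Pressure altitude = 10360 + (29.92 − 30.78) × 1000 = 10360 + (-860) = 9500 ft.
ISA temperature at 9500 ft = 15 − 2 × (9500/1000) = -4°C.
ISA deviation = 26 − (-4) = +30°C.
Density altitude = 9500 + 120 × (30) = 13100 ft.

13100 ft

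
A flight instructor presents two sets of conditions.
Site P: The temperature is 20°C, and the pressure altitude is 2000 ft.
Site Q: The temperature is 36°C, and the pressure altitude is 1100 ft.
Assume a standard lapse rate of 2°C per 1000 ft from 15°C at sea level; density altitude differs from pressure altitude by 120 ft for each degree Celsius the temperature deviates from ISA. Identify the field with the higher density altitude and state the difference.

Site Q by 804 ft

Site P: ISA temp = 11°C, deviation +9°C, DA = 2000 + 120 × 9 = 3080 ft.
Site Q: ISA temp = 12.8°C, deviation +23.2°C, DA = 1100 + 120 × 23.2 = 3884 ft.
Site Q is higher by 3884 − 3080 = 804 ft.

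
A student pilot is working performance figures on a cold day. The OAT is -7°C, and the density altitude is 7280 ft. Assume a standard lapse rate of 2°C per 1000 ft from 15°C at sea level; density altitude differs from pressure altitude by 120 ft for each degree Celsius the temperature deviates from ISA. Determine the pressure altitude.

8000 ft

DA = PA + 120 × (OAT − (15 − 2·PA/1000)) = PA + 120·OAT − 1800 + 0.24·PA = 1.24·PA + 120·OAT − 1800.
So 1.24·PA = 7280 − 120 × (-7) + 1800 = 9920.
PA = 9920 / 1.24 = 8000 ft.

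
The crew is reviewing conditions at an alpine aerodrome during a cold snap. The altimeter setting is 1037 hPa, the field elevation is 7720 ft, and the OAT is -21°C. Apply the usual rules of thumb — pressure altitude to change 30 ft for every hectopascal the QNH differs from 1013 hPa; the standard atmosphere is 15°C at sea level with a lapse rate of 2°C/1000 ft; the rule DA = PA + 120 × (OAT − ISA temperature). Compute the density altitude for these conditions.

4360 ft

Pressure altitude = 7720 + (1013 − 1037) × 30 = 7720 + (-720) = 7000 ft.
ISA temperature at 7000 ft = 15 − 2 × (7000/1000) = 1°C.
ISA deviation = -21 − 1 = -22°C.
Density altitude = 7000 + 120 × (-22) = 4360 ft.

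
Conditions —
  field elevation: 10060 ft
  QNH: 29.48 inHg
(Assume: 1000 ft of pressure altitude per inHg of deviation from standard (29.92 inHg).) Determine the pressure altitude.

10500 ft

Pressure correction = (29.92 − 29.48) × 1000 = +440 ft.
Pressure altitude = 10060 + (+440) = 10500 ft.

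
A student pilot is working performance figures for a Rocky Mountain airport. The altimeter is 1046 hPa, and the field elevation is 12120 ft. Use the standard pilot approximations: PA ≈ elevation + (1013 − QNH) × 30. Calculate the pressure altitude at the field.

11130 ft

Pressure correction = (1013 − 1046) × 30 = -990 ft.
Pressure altitude = 12120 + (-990) = 11130 ft.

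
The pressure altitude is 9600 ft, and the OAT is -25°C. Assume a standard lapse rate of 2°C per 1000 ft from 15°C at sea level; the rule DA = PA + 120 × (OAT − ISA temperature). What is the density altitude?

ISA temperature at 9600 ft = 15 − 2 × (9600/1000) = -4.2°C.
ISA deviation = -25 − (-4.2) = -20.8°C.
Density altitude = 9600 + 120 × (-20.8) = 9600 + (-2496) = 7104 ft.

7104 ft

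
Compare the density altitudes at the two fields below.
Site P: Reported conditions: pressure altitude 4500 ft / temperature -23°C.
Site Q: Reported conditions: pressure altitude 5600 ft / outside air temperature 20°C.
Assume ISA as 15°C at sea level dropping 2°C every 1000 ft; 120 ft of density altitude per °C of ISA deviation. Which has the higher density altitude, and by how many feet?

Site Q by 6524 ft

Site P: ISA temp = 6°C, deviation -29°C, DA = 4500 + 120 × (-29) = 1020 ft.
Site Q: ISA temp = 3.8°C, deviation +16.2°C, DA = 5600 + 120 × 16.2 = 7544 ft.
Site Q is higher by 7544 − 1020 = 6524 ft.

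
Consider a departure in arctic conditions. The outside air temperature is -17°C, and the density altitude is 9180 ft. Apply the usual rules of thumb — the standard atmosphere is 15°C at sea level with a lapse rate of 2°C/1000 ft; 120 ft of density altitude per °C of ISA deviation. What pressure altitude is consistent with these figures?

10500 ft

DA = PA + 120 × (OAT − (15 − 2·PA/1000)) = PA + 120·OAT − 1800 + 0.24·PA = 1.24·PA + 120·OAT − 1800.
So 1.24·PA = 9180 − 120 × (-17) + 1800 = 13020.
PA = 13020 / 1.24 = 10500 ft.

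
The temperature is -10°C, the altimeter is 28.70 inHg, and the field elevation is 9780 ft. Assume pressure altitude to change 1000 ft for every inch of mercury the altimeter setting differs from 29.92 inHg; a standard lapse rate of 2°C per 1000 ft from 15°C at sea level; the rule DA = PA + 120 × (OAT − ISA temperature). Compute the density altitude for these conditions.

10640 ft

Pressure altitude = 9780 + (29.92 − 28.70) × 1000 = 9780 + (+1220) = 11000 ft.
ISA temperature at 11000 ft = 15 − 2 × (11000/1000) = -7°C.
ISA deviation = -10 − (-7) = -3°C.
Density altitude = 11000 + 120 × (-3) = 10640 ft.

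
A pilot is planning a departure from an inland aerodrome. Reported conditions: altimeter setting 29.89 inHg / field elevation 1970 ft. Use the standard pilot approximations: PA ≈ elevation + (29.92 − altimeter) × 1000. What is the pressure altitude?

Pressure correction = (29.92 − 29.89) × 1000 = +30 ft.
Pressure altitude = 1970 + (+30) = 2000 ft.

2000 ft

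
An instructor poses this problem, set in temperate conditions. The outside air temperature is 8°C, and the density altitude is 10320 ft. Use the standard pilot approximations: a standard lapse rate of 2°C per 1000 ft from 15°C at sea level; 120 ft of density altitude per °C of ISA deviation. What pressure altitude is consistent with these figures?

9000 ft

DA = PA + 120 × (OAT − (15 − 2·PA/1000)) = PA + 120·OAT − 1800 + 0.24·PA = 1.24·PA + 120·OAT − 1800.
So 1.24·PA = 10320 − 120 × 8 + 1800 = 11160.
PA = 11160 / 1.24 = 9000 ft.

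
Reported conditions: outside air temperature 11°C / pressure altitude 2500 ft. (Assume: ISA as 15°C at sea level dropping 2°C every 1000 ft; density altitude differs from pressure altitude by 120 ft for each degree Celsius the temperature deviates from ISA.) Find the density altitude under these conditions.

ISA temperature at 2500 ft = 15 − 2 × (2500/1000) = 10°C.
ISA deviation = 11 − 10 = +1°C.
Density altitude = 2500 + 120 × (1) = 2500 + (+120) = 2620 ft.

2620 ft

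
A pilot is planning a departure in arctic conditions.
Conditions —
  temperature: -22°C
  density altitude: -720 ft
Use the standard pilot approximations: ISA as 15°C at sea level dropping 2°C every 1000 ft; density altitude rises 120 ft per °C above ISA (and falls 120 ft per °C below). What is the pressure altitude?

DA = PA + 120 × (OAT − (15 − 2·PA/1000)) = PA + 120·OAT − 1800 + 0.24·PA = 1.24·PA + 120·OAT − 1800.
So 1.24·PA = -720 − 120 × (-22) + 1800 = 3720.
PA = 3720 / 1.24 = 3000 ft.

3000 ft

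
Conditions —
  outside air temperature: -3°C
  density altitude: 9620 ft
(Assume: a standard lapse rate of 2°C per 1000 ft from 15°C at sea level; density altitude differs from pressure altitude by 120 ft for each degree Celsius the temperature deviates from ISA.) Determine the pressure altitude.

DA = PA + 120 × (OAT − (15 − 2·PA/1000)) = PA + 120·OAT − 1800 + 0.24·PA = 1.24·PA + 120·OAT − 1800.
So 1.24·PA = 9620 − 120 × (-3) + 1800 = 11780.
PA = 11780 / 1.24 = 9500 ft.

9500 ft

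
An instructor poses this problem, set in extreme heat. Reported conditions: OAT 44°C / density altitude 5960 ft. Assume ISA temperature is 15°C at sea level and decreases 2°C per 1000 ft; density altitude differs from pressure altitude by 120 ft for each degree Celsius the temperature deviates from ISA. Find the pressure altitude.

2000 ft

DA = PA + 120 × (OAT − (15 − 2·PA/1000)) = PA + 120·OAT − 1800 + 0.24·PA = 1.24·PA + 120·OAT − 1800.
So 1.24·PA = 5960 − 120 × 44 + 1800 = 2480.
PA = 2480 / 1.24 = 2000 ft.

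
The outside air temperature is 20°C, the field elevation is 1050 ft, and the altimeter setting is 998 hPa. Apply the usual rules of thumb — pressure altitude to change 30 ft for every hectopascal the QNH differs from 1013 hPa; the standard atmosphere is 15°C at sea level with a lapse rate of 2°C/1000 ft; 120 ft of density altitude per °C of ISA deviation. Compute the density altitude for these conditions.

2460 ft

Pressure altitude = 1050 + (1013 − 998) × 30 = 1050 + (+450) = 1500 ft.
ISA temperature at 1500 ft = 15 − 2 × (1500/1000) = 12°C.
ISA deviation = 20 − 12 = +8°C.
Density altitude = 1500 + 120 × (8) = 2460 ft.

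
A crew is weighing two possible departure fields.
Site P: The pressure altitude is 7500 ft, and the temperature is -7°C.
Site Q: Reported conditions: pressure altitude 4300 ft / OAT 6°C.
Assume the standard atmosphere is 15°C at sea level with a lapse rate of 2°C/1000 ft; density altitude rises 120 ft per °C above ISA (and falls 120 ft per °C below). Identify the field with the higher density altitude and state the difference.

Site P by 2408 ft

Site P: ISA temp = 0°C, deviation -7°C, DA = 7500 + 120 × (-7) = 6660 ft.
Site Q: ISA temp = 6.4°C, deviation -0.4°C, DA = 4300 + 120 × (-0.4) = 4252 ft.
Site P is higher by 6660 − 4252 = 2408 ft.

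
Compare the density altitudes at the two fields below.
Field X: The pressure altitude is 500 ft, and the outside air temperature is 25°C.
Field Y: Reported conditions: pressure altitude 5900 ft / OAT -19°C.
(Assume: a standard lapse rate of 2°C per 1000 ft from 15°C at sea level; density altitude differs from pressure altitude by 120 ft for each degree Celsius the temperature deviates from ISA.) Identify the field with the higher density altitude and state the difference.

Field X: ISA temp = 14°C, deviation +11°C, DA = 500 + 120 × 11 = 1820 ft.
Field Y: ISA temp = 3.2°C, deviation -22.2°C, DA = 5900 + 120 × (-22.2) = 3236 ft.
Field Y is higher by 3236 − 1820 = 1416 ft.

Field Y by 1416 ft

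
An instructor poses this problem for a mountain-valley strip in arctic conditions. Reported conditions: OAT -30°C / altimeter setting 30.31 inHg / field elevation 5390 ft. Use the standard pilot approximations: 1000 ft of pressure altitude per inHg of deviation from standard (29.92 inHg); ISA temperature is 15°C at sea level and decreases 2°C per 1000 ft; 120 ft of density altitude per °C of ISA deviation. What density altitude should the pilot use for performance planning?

800 ft

Pressure altitude = 5390 + (29.92 − 30.31) × 1000 = 5390 + (-390) = 5000 ft.
ISA temperature at 5000 ft = 15 − 2 × (5000/1000) = 5°C.
ISA deviation = -30 − 5 = -35°C.
Density altitude = 5000 + 120 × (-35) = 800 ft.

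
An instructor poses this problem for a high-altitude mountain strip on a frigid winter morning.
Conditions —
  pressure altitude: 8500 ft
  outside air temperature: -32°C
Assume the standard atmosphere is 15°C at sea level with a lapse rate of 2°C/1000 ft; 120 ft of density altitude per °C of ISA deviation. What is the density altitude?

4900 ft

ISA temperature at 8500 ft = 15 − 2 × (8500/1000) = -2°C.
ISA deviation = -32 − (-2) = -30°C.
Density altitude = 8500 + 120 × (-30) = 8500 + (-3600) = 4900 ft.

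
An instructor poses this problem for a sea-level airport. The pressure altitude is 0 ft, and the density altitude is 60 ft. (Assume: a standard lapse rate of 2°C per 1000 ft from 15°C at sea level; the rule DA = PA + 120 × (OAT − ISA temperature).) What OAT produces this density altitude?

15.5°C

Density altitude − pressure altitude = 60 − 0 = +60 ft.
At 120 ft/°C that is an ISA deviation of 60/120 = +0.5°C.
ISA temperature at 0 ft = 15 − 2 × (0/1000) = 15°C.
OAT = ISA + deviation = 15 + (+0.5) = 15.5°C.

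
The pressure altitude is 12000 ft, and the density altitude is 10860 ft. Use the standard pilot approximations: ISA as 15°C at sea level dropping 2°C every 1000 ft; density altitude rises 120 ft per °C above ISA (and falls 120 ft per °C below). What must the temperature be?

Density altitude − pressure altitude = 10860 − 12000 = -1140 ft.
At 120 ft/°C that is an ISA deviation of -1140/120 = -9.5°C.
ISA temperature at 12000 ft = 15 − 2 × (12000/1000) = -9°C.
OAT = ISA + deviation = -9 + (-9.5) = -18.5°C.

-18.5°C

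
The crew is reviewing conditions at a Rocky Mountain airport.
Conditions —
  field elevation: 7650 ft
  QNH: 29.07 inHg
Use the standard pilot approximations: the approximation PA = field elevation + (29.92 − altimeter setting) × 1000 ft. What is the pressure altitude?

Pressure correction = (29.92 − 29.07) × 1000 = +850 ft.
Pressure altitude = 7650 + (+850) = 8500 ft.

8500 ft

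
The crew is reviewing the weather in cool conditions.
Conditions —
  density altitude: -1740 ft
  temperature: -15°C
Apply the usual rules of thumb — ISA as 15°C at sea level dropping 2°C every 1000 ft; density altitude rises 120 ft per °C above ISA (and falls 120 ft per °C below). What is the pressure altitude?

DA = PA + 120 × (OAT − (15 − 2·PA/1000)) = PA + 120·OAT − 1800 + 0.24·PA = 1.24·PA + 120·OAT − 1800.
So 1.24·PA = -1740 − 120 × (-15) + 1800 = 1860.
PA = 1860 / 1.24 = 1500 ft.

1500 ft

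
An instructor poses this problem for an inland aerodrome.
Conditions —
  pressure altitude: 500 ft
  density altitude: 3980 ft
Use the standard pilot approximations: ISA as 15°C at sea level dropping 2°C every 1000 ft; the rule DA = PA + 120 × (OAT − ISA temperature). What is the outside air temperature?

43°C

Density altitude − pressure altitude = 3980 − 500 = +3480 ft.
At 120 ft/°C that is an ISA deviation of 3480/120 = +29°C.
ISA temperature at 500 ft = 15 − 2 × (500/1000) = 14°C.
OAT = ISA + deviation = 14 + (+29) = 43°C.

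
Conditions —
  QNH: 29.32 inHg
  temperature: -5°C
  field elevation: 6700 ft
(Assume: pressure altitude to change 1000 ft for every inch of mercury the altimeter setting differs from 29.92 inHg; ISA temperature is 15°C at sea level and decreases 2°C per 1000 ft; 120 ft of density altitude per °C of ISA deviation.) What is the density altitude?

6652 ft

Pressure altitude = 6700 + (29.92 − 29.32) × 1000 = 6700 + (+600) = 7300 ft.
ISA temperature at 7300 ft = 15 − 2 × (7300/1000) = 0.4°C.
ISA deviation = -5 − 0.4 = -5.4°C.
Density altitude = 7300 + 120 × (-5.4) = 6652 ft.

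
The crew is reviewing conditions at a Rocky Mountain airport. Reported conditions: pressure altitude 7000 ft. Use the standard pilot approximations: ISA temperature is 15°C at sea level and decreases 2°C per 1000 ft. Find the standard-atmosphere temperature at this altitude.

ISA temperature = 15 − 2 × (7000/1000) = 15 − 14 = 1°C.

1°C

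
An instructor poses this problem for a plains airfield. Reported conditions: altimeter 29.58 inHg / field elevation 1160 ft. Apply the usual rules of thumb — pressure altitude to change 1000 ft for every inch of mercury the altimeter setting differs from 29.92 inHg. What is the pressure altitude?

1500 ft

Pressure correction = (29.92 − 29.58) × 1000 = +340 ft.
Pressure altitude = 1160 + (+340) = 1500 ft.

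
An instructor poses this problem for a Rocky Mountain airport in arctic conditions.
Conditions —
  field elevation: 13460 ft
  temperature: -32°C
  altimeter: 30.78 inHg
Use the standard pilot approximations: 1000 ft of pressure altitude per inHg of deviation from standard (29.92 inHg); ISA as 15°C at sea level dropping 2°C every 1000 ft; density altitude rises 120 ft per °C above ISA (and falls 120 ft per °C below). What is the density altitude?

9984 ft

Pressure altitude = 13460 + (29.92 − 30.78) × 1000 = 13460 + (-860) = 12600 ft.
ISA temperature at 12600 ft = 15 − 2 × (12600/1000) = -10.2°C.
ISA deviation = -32 − (-10.2) = -21.8°C.
Density altitude = 12600 + 120 × (-21.8) = 9984 ft.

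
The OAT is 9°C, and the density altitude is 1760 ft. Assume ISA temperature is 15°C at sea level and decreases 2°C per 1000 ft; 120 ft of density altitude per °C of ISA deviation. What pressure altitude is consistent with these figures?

2000 ft

DA = PA + 120 × (OAT − (15 − 2·PA/1000)) = PA + 120·OAT − 1800 + 0.24·PA = 1.24·PA + 120·OAT − 1800.
So 1.24·PA = 1760 − 120 × 9 + 1800 = 2480.
PA = 2480 / 1.24 = 2000 ft.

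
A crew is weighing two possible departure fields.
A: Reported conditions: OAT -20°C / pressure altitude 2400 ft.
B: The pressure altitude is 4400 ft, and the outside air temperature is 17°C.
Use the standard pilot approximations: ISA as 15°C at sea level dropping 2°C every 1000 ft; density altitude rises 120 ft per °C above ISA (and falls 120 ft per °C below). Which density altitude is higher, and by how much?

B by 6920 ft

A: ISA temp = 10.2°C, deviation -30.2°C, DA = 2400 + 120 × (-30.2) = -1224 ft.
B: ISA temp = 6.2°C, deviation +10.8°C, DA = 4400 + 120 × 10.8 = 5696 ft.
B is higher by 5696 − (-1224) = 6920 ft.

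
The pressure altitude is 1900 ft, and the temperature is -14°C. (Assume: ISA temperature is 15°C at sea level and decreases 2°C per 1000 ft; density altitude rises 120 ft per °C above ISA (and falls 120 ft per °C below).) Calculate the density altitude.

-1124 ft

ISA temperature at 1900 ft = 15 − 2 × (1900/1000) = 11.2°C.
ISA deviation = -14 − 11.2 = -25.2°C.
Density altitude = 1900 + 120 × (-25.2) = 1900 + (-3024) = -1124 ft.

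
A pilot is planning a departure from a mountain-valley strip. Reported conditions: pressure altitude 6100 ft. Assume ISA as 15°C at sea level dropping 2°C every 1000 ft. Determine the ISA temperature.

2.8°C

ISA temperature = 15 − 2 × (6100/1000) = 15 − 12.2 = 2.8°C.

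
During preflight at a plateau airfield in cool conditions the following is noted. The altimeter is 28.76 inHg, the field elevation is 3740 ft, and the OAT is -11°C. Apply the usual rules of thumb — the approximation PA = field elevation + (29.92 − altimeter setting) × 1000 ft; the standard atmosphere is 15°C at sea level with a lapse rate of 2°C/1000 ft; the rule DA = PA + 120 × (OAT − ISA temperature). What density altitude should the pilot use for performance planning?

Pressure altitude = 3740 + (29.92 − 28.76) × 1000 = 3740 + (+1160) = 4900 ft.
ISA temperature at 4900 ft = 15 − 2 × (4900/1000) = 5.2°C.
ISA deviation = -11 − 5.2 = -16.2°C.
Density altitude = 4900 + 120 × (-16.2) = 2956 ft.

2956 ft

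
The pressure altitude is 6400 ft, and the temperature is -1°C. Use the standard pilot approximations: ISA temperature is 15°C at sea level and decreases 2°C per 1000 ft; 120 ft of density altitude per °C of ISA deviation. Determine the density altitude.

6016 ft

ISA temperature at 6400 ft = 15 − 2 × (6400/1000) = 2.2°C.
ISA deviation = -1 − 2.2 = -3.2°C.
Density altitude = 6400 + 120 × (-3.2) = 6400 + (-384) = 6016 ft.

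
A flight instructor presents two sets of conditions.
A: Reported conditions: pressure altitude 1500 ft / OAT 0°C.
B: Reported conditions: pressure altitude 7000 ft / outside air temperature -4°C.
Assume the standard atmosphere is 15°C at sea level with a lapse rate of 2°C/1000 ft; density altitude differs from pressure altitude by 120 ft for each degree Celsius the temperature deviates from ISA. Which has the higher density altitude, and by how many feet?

A: ISA temp = 12°C, deviation -12°C, DA = 1500 + 120 × (-12) = 60 ft.
B: ISA temp = 1°C, deviation -5°C, DA = 7000 + 120 × (-5) = 6400 ft.
B is higher by 6400 − 60 = 6340 ft.

B by 6340 ft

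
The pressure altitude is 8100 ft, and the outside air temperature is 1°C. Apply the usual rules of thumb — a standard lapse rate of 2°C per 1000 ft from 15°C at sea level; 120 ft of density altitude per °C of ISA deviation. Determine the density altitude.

8364 ft

ISA temperature at 8100 ft = 15 − 2 × (8100/1000) = -1.2°C.
ISA deviation = 1 − (-1.2) = +2.2°C.
Density altitude = 8100 + 120 × (2.2) = 8100 + (+264) = 8364 ft.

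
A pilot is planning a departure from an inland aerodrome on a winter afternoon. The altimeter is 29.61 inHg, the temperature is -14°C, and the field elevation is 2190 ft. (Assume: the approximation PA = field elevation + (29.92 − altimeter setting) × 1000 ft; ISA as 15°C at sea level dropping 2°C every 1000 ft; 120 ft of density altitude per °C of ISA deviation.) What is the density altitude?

Pressure altitude = 2190 + (29.92 − 29.61) × 1000 = 2190 + (+310) = 2500 ft.
ISA temperature at 2500 ft = 15 − 2 × (2500/1000) = 10°C.
ISA deviation = -14 − 10 = -24°C.
Density altitude = 2500 + 120 × (-24) = -380 ft.

-380 ft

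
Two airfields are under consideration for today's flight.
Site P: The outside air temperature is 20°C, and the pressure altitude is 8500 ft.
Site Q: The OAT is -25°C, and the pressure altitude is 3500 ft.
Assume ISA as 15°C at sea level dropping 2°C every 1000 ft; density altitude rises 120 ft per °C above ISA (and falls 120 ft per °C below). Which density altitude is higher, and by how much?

Site P by 11600 ft

Site P: ISA temp = -2°C, deviation +22°C, DA = 8500 + 120 × 22 = 11140 ft.
Site Q: ISA temp = 8°C, deviation -33°C, DA = 3500 + 120 × (-33) = -460 ft.
Site P is higher by 11140 − (-460) = 11600 ft.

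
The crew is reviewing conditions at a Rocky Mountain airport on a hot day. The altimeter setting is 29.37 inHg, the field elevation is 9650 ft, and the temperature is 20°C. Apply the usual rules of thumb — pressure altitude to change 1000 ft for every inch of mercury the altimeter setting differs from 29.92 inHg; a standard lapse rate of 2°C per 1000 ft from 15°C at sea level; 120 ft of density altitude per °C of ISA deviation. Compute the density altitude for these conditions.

Pressure altitude = 9650 + (29.92 − 29.37) × 1000 = 9650 + (+550) = 10200 ft.
ISA temperature at 10200 ft = 15 − 2 × (10200/1000) = -5.4°C.
ISA deviation = 20 − (-5.4) = +25.4°C.
Density altitude = 10200 + 120 × (25.4) = 13248 ft.

13248 ft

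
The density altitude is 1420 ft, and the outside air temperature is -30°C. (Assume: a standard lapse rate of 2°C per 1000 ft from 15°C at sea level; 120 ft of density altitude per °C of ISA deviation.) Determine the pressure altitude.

DA = PA + 120 × (OAT − (15 − 2·PA/1000)) = PA + 120·OAT − 1800 + 0.24·PA = 1.24·PA + 120·OAT − 1800.
So 1.24·PA = 1420 − 120 × (-30) + 1800 = 6820.
PA = 6820 / 1.24 = 5500 ft.

5500 ft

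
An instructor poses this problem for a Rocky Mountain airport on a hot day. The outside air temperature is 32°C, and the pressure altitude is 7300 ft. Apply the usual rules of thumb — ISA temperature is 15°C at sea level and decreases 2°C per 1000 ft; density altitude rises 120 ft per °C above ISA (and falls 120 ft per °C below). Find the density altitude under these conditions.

11092 ft

ISA temperature at 7300 ft = 15 − 2 × (7300/1000) = 0.4°C.
ISA deviation = 32 − 0.4 = +31.6°C.
Density altitude = 7300 + 120 × (31.6) = 7300 + (+3792) = 11092 ft.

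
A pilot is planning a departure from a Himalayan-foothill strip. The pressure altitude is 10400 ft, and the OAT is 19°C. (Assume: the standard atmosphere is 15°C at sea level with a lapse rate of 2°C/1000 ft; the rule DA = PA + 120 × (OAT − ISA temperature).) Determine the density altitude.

13376 ft

ISA temperature at 10400 ft = 15 − 2 × (10400/1000) = -5.8°C.
ISA deviation = 19 − (-5.8) = +24.8°C.
Density altitude = 10400 + 120 × (24.8) = 10400 + (+2976) = 13376 ft.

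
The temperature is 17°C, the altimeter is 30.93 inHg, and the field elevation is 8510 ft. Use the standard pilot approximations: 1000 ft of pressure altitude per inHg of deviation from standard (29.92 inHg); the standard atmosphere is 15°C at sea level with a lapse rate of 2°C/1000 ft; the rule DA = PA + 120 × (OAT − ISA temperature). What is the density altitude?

9540 ft

Pressure altitude = 8510 + (29.92 − 30.93) × 1000 = 8510 + (-1010) = 7500 ft.
ISA temperature at 7500 ft = 15 − 2 × (7500/1000) = 0°C.
ISA deviation = 17 − 0 = +17°C.
Density altitude = 7500 + 120 × (17) = 9540 ft.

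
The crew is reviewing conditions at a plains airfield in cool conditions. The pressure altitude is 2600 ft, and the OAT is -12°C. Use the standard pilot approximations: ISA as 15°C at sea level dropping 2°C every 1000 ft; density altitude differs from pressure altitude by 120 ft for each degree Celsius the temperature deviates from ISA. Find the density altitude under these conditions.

ISA temperature at 2600 ft = 15 − 2 × (2600/1000) = 9.8°C.
ISA deviation = -12 − 9.8 = -21.8°C.
Density altitude = 2600 + 120 × (-21.8) = 2600 + (-2616) = -16 ft.

-16 ft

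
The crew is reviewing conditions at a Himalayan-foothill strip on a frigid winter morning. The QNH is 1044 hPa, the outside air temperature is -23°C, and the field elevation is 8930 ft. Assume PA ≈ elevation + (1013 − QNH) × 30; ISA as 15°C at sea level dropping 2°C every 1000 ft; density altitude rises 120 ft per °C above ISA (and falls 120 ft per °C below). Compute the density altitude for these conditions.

Pressure altitude = 8930 + (1013 − 1044) × 30 = 8930 + (-930) = 8000 ft.
ISA temperature at 8000 ft = 15 − 2 × (8000/1000) = -1°C.
ISA deviation = -23 − (-1) = -22°C.
Density altitude = 8000 + 120 × (-22) = 5360 ft.

5360 ft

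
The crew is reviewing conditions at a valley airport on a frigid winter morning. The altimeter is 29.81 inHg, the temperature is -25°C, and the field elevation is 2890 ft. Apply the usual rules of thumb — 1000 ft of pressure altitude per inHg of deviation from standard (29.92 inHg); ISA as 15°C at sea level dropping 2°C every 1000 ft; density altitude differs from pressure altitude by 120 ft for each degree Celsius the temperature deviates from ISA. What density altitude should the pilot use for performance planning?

Pressure altitude = 2890 + (29.92 − 29.81) × 1000 = 2890 + (+110) = 3000 ft.
ISA temperature at 3000 ft = 15 − 2 × (3000/1000) = 9°C.
ISA deviation = -25 − 9 = -34°C.
Density altitude = 3000 + 120 × (-34) = -1080 ft.

-1080 ft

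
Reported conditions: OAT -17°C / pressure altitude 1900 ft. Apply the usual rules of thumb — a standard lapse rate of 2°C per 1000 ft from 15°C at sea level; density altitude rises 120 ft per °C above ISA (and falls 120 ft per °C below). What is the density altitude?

ISA temperature at 1900 ft = 15 − 2 × (1900/1000) = 11.2°C.
ISA deviation = -17 − 11.2 = -28.2°C.
Density altitude = 1900 + 120 × (-28.2) = 1900 + (-3384) = -1484 ft.

-1484 ft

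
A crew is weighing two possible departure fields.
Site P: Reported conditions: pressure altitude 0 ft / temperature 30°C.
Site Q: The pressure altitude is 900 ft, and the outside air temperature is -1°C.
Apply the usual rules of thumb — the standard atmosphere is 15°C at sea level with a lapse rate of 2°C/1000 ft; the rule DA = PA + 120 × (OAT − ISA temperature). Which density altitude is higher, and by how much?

Site P by 2604 ft

Site P: ISA temp = 15°C, deviation +15°C, DA = 0 + 120 × 15 = 1800 ft.
Site Q: ISA temp = 13.2°C, deviation -14.2°C, DA = 900 + 120 × (-14.2) = -804 ft.
Site P is higher by 1800 − (-804) = 2604 ft.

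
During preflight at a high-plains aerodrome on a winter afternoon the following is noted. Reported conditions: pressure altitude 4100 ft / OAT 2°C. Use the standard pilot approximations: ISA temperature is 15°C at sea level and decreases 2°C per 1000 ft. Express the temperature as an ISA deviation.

ISA-4.8°C

ISA temperature at 4100 ft = 15 − 2 × (4100/1000) = 6.8°C.
Deviation = OAT − ISA = 2 − 6.8 = -4.8°C.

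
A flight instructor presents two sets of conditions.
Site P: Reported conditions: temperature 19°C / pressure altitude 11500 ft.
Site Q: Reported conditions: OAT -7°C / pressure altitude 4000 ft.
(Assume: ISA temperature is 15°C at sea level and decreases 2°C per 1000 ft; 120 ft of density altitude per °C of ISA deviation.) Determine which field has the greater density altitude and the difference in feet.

Site P: ISA temp = -8°C, deviation +27°C, DA = 11500 + 120 × 27 = 14740 ft.
Site Q: ISA temp = 7°C, deviation -14°C, DA = 4000 + 120 × (-14) = 2320 ft.
Site P is higher by 14740 − 2320 = 12420 ft.

Site P by 12420 ft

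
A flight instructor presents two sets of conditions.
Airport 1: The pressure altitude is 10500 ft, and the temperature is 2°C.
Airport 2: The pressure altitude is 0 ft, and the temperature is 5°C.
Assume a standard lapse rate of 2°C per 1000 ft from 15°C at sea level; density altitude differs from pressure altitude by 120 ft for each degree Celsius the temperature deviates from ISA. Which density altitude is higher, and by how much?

Airport 1 by 12660 ft

Airport 1: ISA temp = -6°C, deviation +8°C, DA = 10500 + 120 × 8 = 11460 ft.
Airport 2: ISA temp = 15°C, deviation -10°C, DA = 0 + 120 × (-10) = -1200 ft.
Airport 1 is higher by 11460 − (-1200) = 12660 ft.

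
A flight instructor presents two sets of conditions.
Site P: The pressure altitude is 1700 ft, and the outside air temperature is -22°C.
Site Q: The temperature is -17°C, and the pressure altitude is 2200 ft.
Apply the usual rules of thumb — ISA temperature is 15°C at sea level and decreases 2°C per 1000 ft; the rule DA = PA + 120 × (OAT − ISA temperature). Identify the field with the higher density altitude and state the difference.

Site P: ISA temp = 11.6°C, deviation -33.6°C, DA = 1700 + 120 × (-33.6) = -2332 ft.
Site Q: ISA temp = 10.6°C, deviation -27.6°C, DA = 2200 + 120 × (-27.6) = -1112 ft.
Site Q is higher by -1112 − (-2332) = 1220 ft.

Site Q by 1220 ft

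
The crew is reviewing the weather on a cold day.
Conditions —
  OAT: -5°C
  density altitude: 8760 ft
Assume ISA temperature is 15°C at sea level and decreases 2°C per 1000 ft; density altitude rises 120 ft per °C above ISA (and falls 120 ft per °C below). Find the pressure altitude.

DA = PA + 120 × (OAT − (15 − 2·PA/1000)) = PA + 120·OAT − 1800 + 0.24·PA = 1.24·PA + 120·OAT − 1800.
So 1.24·PA = 8760 − 120 × (-5) + 1800 = 11160.
PA = 11160 / 1.24 = 9000 ft.

9000 ft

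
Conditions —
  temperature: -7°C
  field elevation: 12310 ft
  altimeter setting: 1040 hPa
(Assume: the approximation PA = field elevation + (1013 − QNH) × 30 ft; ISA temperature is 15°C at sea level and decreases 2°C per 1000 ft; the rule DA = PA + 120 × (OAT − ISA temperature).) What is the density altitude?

11620 ft

Pressure altitude = 12310 + (1013 − 1040) × 30 = 12310 + (-810) = 11500 ft.
ISA temperature at 11500 ft = 15 − 2 × (11500/1000) = -8°C.
ISA deviation = -7 − (-8) = +1°C.
Density altitude = 11500 + 120 × (1) = 11620 ft.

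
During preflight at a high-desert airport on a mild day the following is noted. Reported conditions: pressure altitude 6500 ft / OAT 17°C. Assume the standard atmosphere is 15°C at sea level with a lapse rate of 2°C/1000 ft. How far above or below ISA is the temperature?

ISA+15°C

ISA temperature at 6500 ft = 15 − 2 × (6500/1000) = 2°C.
Deviation = OAT − ISA = 17 − 2 = +15°C.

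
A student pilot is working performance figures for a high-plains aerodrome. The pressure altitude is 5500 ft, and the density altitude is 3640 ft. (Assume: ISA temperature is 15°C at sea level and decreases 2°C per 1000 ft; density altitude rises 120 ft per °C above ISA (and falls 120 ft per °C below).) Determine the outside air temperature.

-11.5°C

Density altitude − pressure altitude = 3640 − 5500 = -1860 ft.
At 120 ft/°C that is an ISA deviation of -1860/120 = -15.5°C.
ISA temperature at 5500 ft = 15 − 2 × (5500/1000) = 4°C.
OAT = ISA + deviation = 4 + (-15.5) = -11.5°C.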